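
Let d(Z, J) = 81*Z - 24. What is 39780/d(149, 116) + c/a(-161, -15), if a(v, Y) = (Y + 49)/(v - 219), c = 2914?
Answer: -444543896/13651 ≈ -32565.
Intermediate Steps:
a(v, Y) = (49 + Y)/(-219 + v)
d(Z, J) = -24 + 81*Z
39780/d(149, 116) + c/a(-161, -15) = 39780/(-24 + 81*149) + 2914/(((49 - 15)/(-219 - 161))) = 39780/(-24 + 12069) + 2914/((34/(-380))) = 39780/12045 + 2914/((-1/380*34)) = 39780*(1/12045) + 2914/(-17/190) = 2652/803 + 2914*(-190/17) = 2652/803 - 553660/17 = -444543896/13651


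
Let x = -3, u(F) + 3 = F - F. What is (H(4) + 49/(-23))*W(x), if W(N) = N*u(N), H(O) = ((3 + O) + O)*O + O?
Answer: 9495/23 ≈ 412.83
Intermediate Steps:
u(F) = -3 (u(F) = -3 + (F - F) = -3 + 0 = -3)
H(O) = O + O*(3 + 2*O) (H(O) = (3 + 2*O)*O + O = O*(3 + 2*O) + O = O + O*(3 + 2*O))
W(N) = -3*N (W(N) = N*(-3) = -3*N)
(H(4) + 49/(-23))*W(x) = (2*4*(2 + 4) + 49/(-23))*(-3*(-3)) = (2*4*6 + 49*(-1/23))*9 = (48 - 49/23)*9 = (1055/23)*9 = 9495/23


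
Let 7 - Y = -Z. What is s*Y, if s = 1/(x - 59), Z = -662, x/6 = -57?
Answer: 655/401 ≈ 1.6334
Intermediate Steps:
x = -342 (x = 6*(-57) = -342)
s = -1/401 (s = 1/(-342 - 59) = 1/(-401) = -1/401 ≈ -0.0024938)
Y = -655 (Y = 7 - (-1)*(-662) = 7 - 1*662 = 7 - 662 = -655)
s*Y = -1/401*(-655) = 655/401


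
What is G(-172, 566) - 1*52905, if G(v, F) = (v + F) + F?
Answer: -51945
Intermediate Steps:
G(v, F) = v + 2*F (G(v, F) = (F + v) + F = v + 2*F)
G(-172, 566) - 1*52905 = (-172 + 2*566) - 1*52905 = (-172 + 1132) - 52905 = 960 - 52905 = -51945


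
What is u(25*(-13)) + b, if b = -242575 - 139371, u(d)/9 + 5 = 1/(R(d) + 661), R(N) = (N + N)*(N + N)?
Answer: -161643693542/423161 ≈ -3.8199e+5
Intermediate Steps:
R(N) = 4*N² (R(N) = (2*N)*(2*N) = 4*N²)
u(d) = -45 + 9/(661 + 4*d²) (u(d) = -45 + 9/(4*d² + 661) = -45 + 9/(661 + 4*d²))
b = -381946
u(25*(-13)) + b = 36*(-826 - 5*(25*(-13))²)/(661 + 4*(25*(-13))²) - 381946 = 36*(-826 - 5*(-325)²)/(661 + 4*(-325)²) - 381946 = 36*(-826 - 5*105625)/(661 + 4*105625) - 381946 = 36*(-826 - 528125)/(661 + 422500) - 381946 = 36*(-528951)/423161 - 381946 = 36*(1/423161)*(-528951) - 381946 = -19042236/423161 - 381946 = -161643693542/423161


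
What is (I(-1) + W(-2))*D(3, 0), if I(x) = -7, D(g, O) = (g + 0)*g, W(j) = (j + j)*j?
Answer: 9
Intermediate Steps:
W(j) = 2*j² (W(j) = (2*j)*j = 2*j²)
D(g, O) = g² (D(g, O) = g*g = g²)
(I(-1) + W(-2))*D(3, 0) = (-7 + 2*(-2)²)*3² = (-7 + 2*4)*9 = (-7 + 8)*9 = 1*9 = 9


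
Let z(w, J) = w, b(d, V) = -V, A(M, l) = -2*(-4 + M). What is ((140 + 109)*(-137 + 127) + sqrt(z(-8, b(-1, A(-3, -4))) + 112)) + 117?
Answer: -2373 + 2*sqrt(26) ≈ -2362.8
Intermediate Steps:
A(M, l) = 8 - 2*M
((140 + 109)*(-137 + 127) + sqrt(z(-8, b(-1, A(-3, -4))) + 112)) + 117 = ((140 + 109)*(-137 + 127) + sqrt(-8 + 112)) + 117 = (249*(-10) + sqrt(104)) + 117 = (-2490 + 2*sqrt(26)) + 117 = -2373 + 2*sqrt(26)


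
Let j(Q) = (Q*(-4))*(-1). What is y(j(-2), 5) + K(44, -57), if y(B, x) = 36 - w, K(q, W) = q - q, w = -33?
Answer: 69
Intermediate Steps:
j(Q) = 4*Q (j(Q) = -4*Q*(-1) = 4*Q)
K(q, W) = 0
y(B, x) = 69 (y(B, x) = 36 - 1*(-33) = 36 + 33 = 69)
y(j(-2), 5) + K(44, -57) = 69 + 0 = 69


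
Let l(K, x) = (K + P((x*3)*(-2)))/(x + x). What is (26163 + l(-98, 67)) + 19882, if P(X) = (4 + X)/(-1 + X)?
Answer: 1243241497/27001 ≈ 46044.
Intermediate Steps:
P(X) = (4 + X)/(-1 + X)
l(K, x) = (K + (4 - 6*x)/(-1 - 6*x))/(2*x) (l(K, x) = (K + (4 + (x*3)*(-2))/(-1 + (x*3)*(-2)))/(x + x) = (K + (4 + (3*x)*(-2))/(-1 + (3*x)*(-2)))/((2*x)) = (K + (4 - 6*x)/(-1 - 6*x))*(1/(2*x)) = (K + (4 - 6*x)/(-1 - 6*x))/(2*x))
(26163 + l(-98, 67)) + 19882 = (26163 + (½)*(-4 + 6*67 - 98*(1 + 6*67))/(67*(1 + 6*67))) + 19882 = (26163 + (½)*(1/67)*(-4 + 402 - 98*(1 + 402))/(1 + 402)) + 19882 = (26163 + (½)*(1/67)*(-4 + 402 - 98*403)/403) + 19882 = (26163 + (½)*(1/67)*(1/403)*(-4 + 402 - 39494)) + 19882 = (26163 + (½)*(1/67)*(1/403)*(-39096)) + 19882 = (26163 - 19548/27001) + 19882 = 706407615/27001 + 19882 = 1243241497/27001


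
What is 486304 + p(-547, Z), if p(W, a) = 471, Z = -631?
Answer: 486775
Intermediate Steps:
486304 + p(-547, Z) = 486304 + 471 = 486775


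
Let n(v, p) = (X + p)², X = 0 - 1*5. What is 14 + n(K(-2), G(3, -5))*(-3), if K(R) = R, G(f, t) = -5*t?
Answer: -1186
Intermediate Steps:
X = -5 (X = 0 - 5 = -5)
n(v, p) = (-5 + p)²
14 + n(K(-2), G(3, -5))*(-3) = 14 + (-5 - 5*(-5))²*(-3) = 14 + (-5 + 25)²*(-3) = 14 + 20²*(-3) = 14 + 400*(-3) = 14 - 1200 = -1186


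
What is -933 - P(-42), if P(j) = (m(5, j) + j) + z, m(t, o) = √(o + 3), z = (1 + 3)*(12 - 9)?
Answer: -903 - I*√39 ≈ -903.0 - 6.245*I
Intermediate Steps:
z = 12 (z = 4*3 = 12)
m(t, o) = √(3 + o)
P(j) = 12 + j + √(3 + j) (P(j) = (√(3 + j) + j) + 12 = (j + √(3 + j)) + 12 = 12 + j + √(3 + j))
-933 - P(-42) = -933 - (12 - 42 + √(3 - 42)) = -933 - (12 - 42 + √(-39)) = -933 - (12 - 42 + I*√39) = -933 - (-30 + I*√39) = -933 + (30 - I*√39) = -903 - I*√39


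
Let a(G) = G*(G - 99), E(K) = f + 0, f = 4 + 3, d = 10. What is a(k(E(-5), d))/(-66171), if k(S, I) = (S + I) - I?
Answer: 4/411 ≈ 0.0097324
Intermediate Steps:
f = 7
E(K) = 7 (E(K) = 7 + 0 = 7)
k(S, I) = S (k(S, I) = (I + S) - I = S)
a(G) = G*(-99 + G)
a(k(E(-5), d))/(-66171) = (7*(-99 + 7))/(-66171) = (7*(-92))*(-1/66171) = -644*(-1/66171) = 4/411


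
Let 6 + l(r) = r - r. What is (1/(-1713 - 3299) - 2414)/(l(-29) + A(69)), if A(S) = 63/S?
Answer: 278276287/586404 ≈ 474.55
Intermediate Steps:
l(r) = -6 (l(r) = -6 + (r - r) = -6 + 0 = -6)
(1/(-1713 - 3299) - 2414)/(l(-29) + A(69)) = (1/(-1713 - 3299) - 2414)/(-6 + 63/69) = (1/(-5012) - 2414)/(-6 + 63*(1/69)) = (-1/5012 - 2414)/(-6 + 21/23) = -12098969/(5012*(-117/23)) = -12098969/5012*(-23/117) = 278276287/586404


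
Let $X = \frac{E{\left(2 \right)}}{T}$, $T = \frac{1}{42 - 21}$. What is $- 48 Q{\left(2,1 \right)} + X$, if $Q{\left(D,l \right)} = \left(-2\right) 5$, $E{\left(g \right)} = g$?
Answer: $522$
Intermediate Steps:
$T = \frac{1}{21} \approx 0.047619$
$Q{\left(D,l \right)} = -10$
$X = 42$ ($X = 2 \frac{1}{\frac{1}{21}} = 2 \cdot 21 = 42$)
$- 48 Q{\left(2,1 \right)} + X = \left(-48\right) \left(-10\right) + 42 = 480 + 42 = 522$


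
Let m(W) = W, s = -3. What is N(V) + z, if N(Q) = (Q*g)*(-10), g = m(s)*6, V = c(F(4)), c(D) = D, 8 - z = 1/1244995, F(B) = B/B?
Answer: 234059059/1244995 ≈ 188.00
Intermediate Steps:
F(B) = 1
z = 9959959/1244995 (z = 8 - 1/1244995 = 9959959/1244995 ≈ 8.0000)
V = 1
g = -18 (g = -3*6 = -18)
N(Q) = 180*Q (N(Q) = (Q*(-18))*(-10) = -18*Q*(-10) = 180*Q)
N(V) + z = 180*1 + 9959959/1244995 = 180 + 9959959/1244995 = 234059059/1244995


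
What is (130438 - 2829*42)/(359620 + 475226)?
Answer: 5810/417423 ≈ 0.013919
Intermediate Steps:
(130438 - 2829*42)/(359620 + 475226) = (130438 - 118818)/834846 = 11620*(1/834846) = 5810/417423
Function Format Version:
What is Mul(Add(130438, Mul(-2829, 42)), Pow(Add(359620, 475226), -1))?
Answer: Rational(5810, 417423) ≈ 0.013919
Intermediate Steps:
Mul(Add(130438, Mul(-2829, 42)), Pow(Add(359620, 475226), -1)) = Mul(Add(130438, -118818), Pow(834846, -1)) = Mul(11620, Rational(1, 834846)) = Rational(5810, 417423)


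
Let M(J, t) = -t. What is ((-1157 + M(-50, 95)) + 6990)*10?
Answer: 57380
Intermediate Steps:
((-1157 + M(-50, 95)) + 6990)*10 = ((-1157 - 1*95) + 6990)*10 = ((-1157 - 95) + 6990)*10 = (-1252 + 6990)*10 = 5738*10 = 57380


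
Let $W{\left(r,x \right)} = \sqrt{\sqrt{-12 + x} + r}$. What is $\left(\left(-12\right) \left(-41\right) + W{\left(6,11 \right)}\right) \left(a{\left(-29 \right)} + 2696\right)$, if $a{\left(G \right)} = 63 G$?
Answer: $427548 + 869 \sqrt{6 + i} \approx 4.2968 \cdot 10^{5} + 176.78 i$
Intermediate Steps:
$W{\left(r,x \right)} = \sqrt{r + \sqrt{-12 + x}}$
$\left(\left(-12\right) \left(-41\right) + W{\left(6,11 \right)}\right) \left(a{\left(-29 \right)} + 2696\right) = \left(\left(-12\right) \left(-41\right) + \sqrt{6 + \sqrt{-12 + 11}}\right) \left(63 \left(-29\right) + 2696\right) = \left(492 + \sqrt{6 + \sqrt{-1}}\right) \left(-1827 + 2696\right) = \left(492 + \sqrt{6 + i}\right) 869 = 427548 + 869 \sqrt{6 + i}$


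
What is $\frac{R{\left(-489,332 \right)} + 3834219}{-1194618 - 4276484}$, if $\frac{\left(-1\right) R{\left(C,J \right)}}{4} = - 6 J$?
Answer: $- \frac{3842187}{5471102} \approx -0.70227$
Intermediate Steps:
$R{\left(C,J \right)} = 24 J$ ($R{\left(C,J \right)} = - 4 \left(- 6 J\right) = 24 J$)
$\frac{R{\left(-489,332 \right)} + 3834219}{-1194618 - 4276484} = \frac{24 \cdot 332 + 3834219}{-1194618 - 4276484} = \frac{7968 + 3834219}{-5471102} = 3842187 \left(- \frac{1}{5471102}\right) = - \frac{3842187}{5471102}$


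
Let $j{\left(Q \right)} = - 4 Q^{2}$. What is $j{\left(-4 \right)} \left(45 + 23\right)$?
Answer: $-4352$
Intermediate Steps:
$j{\left(-4 \right)} \left(45 + 23\right) = - 4 \left(-4\right)^{2} \left(45 + 23\right) = \left(-4\right) 16 \cdot 68 = \left(-64\right) 68 = -4352$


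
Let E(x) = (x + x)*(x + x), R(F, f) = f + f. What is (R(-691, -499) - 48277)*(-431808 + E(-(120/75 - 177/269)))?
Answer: 1539636885752724/72361 ≈ 2.1277e+10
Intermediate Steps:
R(F, f) = 2*f
E(x) = 4*x**2 (E(x) = (2*x)*(2*x) = 4*x**2)
(R(-691, -499) - 48277)*(-431808 + E(-(120/75 - 177/269))) = (2*(-499) - 48277)*(-431808 + 4*(-(120/75 - 177/269))**2) = (-998 - 48277)*(-431808 + 4*(-(120*(1/75) - 177*1/269))**2) = -49275*(-431808 + 4*(-(8/5 - 177/269))**2) = -49275*(-431808 + 4*(-1*1267/1345)**2) = -49275*(-431808 + 4*(-1267/1345)**2) = -49275*(-431808 + 4*(1605289/1809025)) = -49275*(-431808 + 6421156/1809025) = -49275*(-781145046044/1809025) = 1539636885752724/72361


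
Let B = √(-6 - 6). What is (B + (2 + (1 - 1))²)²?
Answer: 4 + 16*I*√3 ≈ 4.0 + 27.713*I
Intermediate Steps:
B = 2*I*√3 (B = √(-12) = 2*I*√3 ≈ 3.4641*I)
(B + (2 + (1 - 1))²)² = (2*I*√3 + (2 + (1 - 1))²)² = (2*I*√3 + (2 + 0)²)² = (2*I*√3 + 2²)² = (2*I*√3 + 4)² = (4 + 2*I*√3)²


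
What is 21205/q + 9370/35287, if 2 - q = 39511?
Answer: -378061505/1394154083 ≈ -0.27118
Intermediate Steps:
q = -39509 (q = 2 - 1*39511 = 2 - 39511 = -39509)
21205/q + 9370/35287 = 21205/(-39509) + 9370/35287 = 21205*(-1/39509) + 9370*(1/35287) = -21205/39509 + 9370/35287 = -378061505/1394154083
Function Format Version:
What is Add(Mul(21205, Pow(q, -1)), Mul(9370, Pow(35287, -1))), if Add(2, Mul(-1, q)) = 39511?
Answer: Rational(-378061505, 1394154083) ≈ -0.27118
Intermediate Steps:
q = -39509 (q = Add(2, Mul(-1, 39511)) = Add(2, -39511) = -39509)
Add(Mul(21205, Pow(q, -1)), Mul(9370, Pow(35287, -1))) = Add(Mul(21205, Pow(-39509, -1)), Mul(9370, Pow(35287, -1))) = Add(Mul(21205, Rational(-1, 39509)), Mul(9370, Rational(1, 35287))) = Add(Rational(-21205, 39509), Rational(9370, 35287)) = Rational(-378061505, 1394154083)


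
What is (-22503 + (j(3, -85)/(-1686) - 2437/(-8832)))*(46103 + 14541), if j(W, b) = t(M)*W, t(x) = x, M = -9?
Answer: -846696986099435/620448 ≈ -1.3647e+9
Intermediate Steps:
j(W, b) = -9*W
(-22503 + (j(3, -85)/(-1686) - 2437/(-8832)))*(46103 + 14541) = (-22503 + (-9*3/(-1686) - 2437/(-8832)))*(46103 + 14541) = (-22503 + (-27*(-1/1686) - 2437*(-1/8832)))*60644 = (-22503 + (9/562 + 2437/8832))*60644 = (-22503 + 724541/2481792)*60644 = -55847040835/2481792*60644 = -846696986099435/620448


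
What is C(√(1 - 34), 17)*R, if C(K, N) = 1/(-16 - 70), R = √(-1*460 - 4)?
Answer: -2*I*√29/43 ≈ -0.25047*I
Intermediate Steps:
R = 4*I*√29 (R = √(-460 - 4) = √(-464) = 4*I*√29 ≈ 21.541*I)
C(K, N) = -1/86 (C(K, N) = 1/(-86) = -1/86)
C(√(1 - 34), 17)*R = -2*I*√29/43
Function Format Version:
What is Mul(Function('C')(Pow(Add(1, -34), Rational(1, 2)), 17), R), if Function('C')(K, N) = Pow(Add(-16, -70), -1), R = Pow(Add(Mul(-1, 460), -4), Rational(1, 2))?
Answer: Mul(Rational(-2, 43), I, Pow(29, Rational(1, 2))) ≈ Mul(-0.25047, I)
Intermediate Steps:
R = Mul(4, I, Pow(29, Rational(1, 2))) (R = Pow(Add(-460, -4), Rational(1, 2)) = Pow(-464, Rational(1, 2)) = Mul(4, I, Pow(29, Rational(1, 2))) ≈ Mul(21.541, I))
Function('C')(K, N) = Rational(-1, 86) (Function('C')(K, N) = Pow(-86, -1) = Rational(-1, 86))
Mul(Function('C')(Pow(Add(1, -34), Rational(1, 2)), 17), R) = Mul(Rational(-1, 86), Mul(4, I, Pow(29, Rational(1, 2)))) = Mul(Rational(-2, 43), I, Pow(29, Rational(1, 2)))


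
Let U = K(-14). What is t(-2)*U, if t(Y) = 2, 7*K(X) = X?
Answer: -4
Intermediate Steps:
K(X) = X/7
U = -2 (U = (1/7)*(-14) = -2)
t(-2)*U = 2*(-2) = -4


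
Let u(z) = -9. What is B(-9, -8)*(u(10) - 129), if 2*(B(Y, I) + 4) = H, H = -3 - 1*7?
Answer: 1242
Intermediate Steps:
H = -10 (H = -3 - 7 = -10)
B(Y, I) = -9 (B(Y, I) = -4 + (½)*(-10) = -4 - 5 = -9)
B(-9, -8)*(u(10) - 129) = -9*(-9 - 129) = -9*(-138) = 1242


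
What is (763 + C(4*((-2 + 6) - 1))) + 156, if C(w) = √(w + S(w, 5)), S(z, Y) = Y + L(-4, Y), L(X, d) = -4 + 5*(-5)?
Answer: 919 + 2*I*√3 ≈ 919.0 + 3.4641*I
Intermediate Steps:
L(X, d) = -29 (L(X, d) = -4 - 25 = -29)
S(z, Y) = -29 + Y (S(z, Y) = Y - 29 = -29 + Y)
C(w) = √(-24 + w) (C(w) = √(w + (-29 + 5)) = √(w - 24) = √(-24 + w))
(763 + C(4*((-2 + 6) - 1))) + 156 = (763 + √(-24 + 4*((-2 + 6) - 1))) + 156 = (763 + √(-24 + 4*(4 - 1))) + 156 = (763 + √(-24 + 4*3)) + 156 = (763 + √(-24 + 12)) + 156 = (763 + √(-12)) + 156 = (763 + 2*I*√3) + 156 = 919 + 2*I*√3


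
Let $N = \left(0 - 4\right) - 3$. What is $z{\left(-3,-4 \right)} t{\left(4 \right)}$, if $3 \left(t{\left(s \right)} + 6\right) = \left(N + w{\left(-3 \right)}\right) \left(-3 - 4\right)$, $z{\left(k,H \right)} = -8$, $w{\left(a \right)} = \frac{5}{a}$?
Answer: $- \frac{1024}{9} \approx -113.78$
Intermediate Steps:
$N = -7$ ($N = -4 - 3 = -7$)
$t{\left(s \right)} = \frac{128}{9}$ ($t{\left(s \right)} = -6 + \frac{\left(-7 + \frac{5}{-3}\right) \left(-3 - 4\right)}{3} = -6 + \frac{\left(-7 + 5 \left(- \frac{1}{3}\right)\right) \left(-7\right)}{3} = -6 + \frac{\left(-7 - \frac{5}{3}\right) \left(-7\right)}{3} = -6 + \frac{\left(- \frac{26}{3}\right) \left(-7\right)}{3} = -6 + \frac{1}{3} \cdot \frac{182}{3} = -6 + \frac{182}{9} = \frac{128}{9}$)
$z{\left(-3,-4 \right)} t{\left(4 \right)} = \left(-8\right) \frac{128}{9} = - \frac{1024}{9}$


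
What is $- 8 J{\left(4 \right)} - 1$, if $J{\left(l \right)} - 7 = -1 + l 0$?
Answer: $-49$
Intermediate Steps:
$J{\left(l \right)} = 6$ ($J{\left(l \right)} = 7 + \left(-1 + l 0\right) = 7 + \left(-1 + 0\right) = 7 - 1 = 6$)
$- 8 J{\left(4 \right)} - 1 = \left(-8\right) 6 - 1 = -48 - 1 = -49$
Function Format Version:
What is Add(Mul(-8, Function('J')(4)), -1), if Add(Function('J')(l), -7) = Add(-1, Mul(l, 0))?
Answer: -49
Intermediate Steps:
Function('J')(l) = 6 (Function('J')(l) = Add(7, Add(-1, Mul(l, 0))) = Add(7, Add(-1, 0)) = Add(7, -1) = 6)
Add(Mul(-8, Function('J')(4)), -1) = Add(Mul(-8, 6), -1) = Add(-48, -1) = -49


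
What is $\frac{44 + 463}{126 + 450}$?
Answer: $\frac{169}{192} \approx 0.88021$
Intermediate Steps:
$\frac{44 + 463}{126 + 450} = \frac{507}{576} = 507 \cdot \frac{1}{576} = \frac{169}{192}$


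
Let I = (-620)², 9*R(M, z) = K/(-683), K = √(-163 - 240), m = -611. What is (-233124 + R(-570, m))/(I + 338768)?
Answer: -19427/60264 - I*√403/4445313696 ≈ -0.32236 - 4.516e-9*I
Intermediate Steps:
K = I*√403 (K = √(-403) = I*√403 ≈ 20.075*I)
R(M, z) = -I*√403/6147 (R(M, z) = ((I*√403)/(-683))/9 = ((I*√403)*(-1/683))/9 = (-I*√403/683)/9 = -I*√403/6147)
I = 384400
(-233124 + R(-570, m))/(I + 338768) = (-233124 - I*√403/6147)/(384400 + 338768) = (-233124 - I*√403/6147)/723168 = (-233124 - I*√403/6147)*(1/723168) = -19427/60264 - I*√403/4445313696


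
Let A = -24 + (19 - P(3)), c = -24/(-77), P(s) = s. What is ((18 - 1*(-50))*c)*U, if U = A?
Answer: -13056/77 ≈ -169.56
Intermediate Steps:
c = 24/77 (c = -24*(-1/77) = 24/77 ≈ 0.31169)
A = -8 (A = -24 + (19 - 1*3) = -24 + (19 - 3) = -24 + 16 = -8)
U = -8
((18 - 1*(-50))*c)*U = ((18 - 1*(-50))*(24/77))*(-8) = ((18 + 50)*(24/77))*(-8) = (68*(24/77))*(-8) = (1632/77)*(-8) = -13056/77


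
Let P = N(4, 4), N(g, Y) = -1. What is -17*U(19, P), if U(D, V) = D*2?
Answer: -646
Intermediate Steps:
P = -1
U(D, V) = 2*D
-17*U(19, P) = -34*19 = -17*38 = -646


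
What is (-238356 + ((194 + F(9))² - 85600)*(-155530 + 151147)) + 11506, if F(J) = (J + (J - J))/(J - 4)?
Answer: 5173101847/25 ≈ 2.0692e+8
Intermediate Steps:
F(J) = J/(-4 + J) (F(J) = (J + 0)/(-4 + J) = J/(-4 + J))
(-238356 + ((194 + F(9))² - 85600)*(-155530 + 151147)) + 11506 = (-238356 + ((194 + 9/(-4 + 9))² - 85600)*(-155530 + 151147)) + 11506 = (-238356 + ((194 + 9/5)² - 85600)*(-4383)) + 11506 = (-238356 + ((979/5)² - 85600)*(-4383)) + 11506 = (-238356 + (958441/25 - 85600)*(-4383)) + 11506 = (-238356 - 1181559/25*(-4383)) + 11506 = (-238356 + 5178773097/25) + 11506 = 5172814197/25 + 11506 = 5173101847/25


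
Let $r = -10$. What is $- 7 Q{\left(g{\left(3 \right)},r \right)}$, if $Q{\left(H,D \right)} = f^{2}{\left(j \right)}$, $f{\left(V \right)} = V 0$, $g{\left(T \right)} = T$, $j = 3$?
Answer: $0$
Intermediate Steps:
$f{\left(V \right)} = 0$
$Q{\left(H,D \right)} = 0$ ($Q{\left(H,D \right)} = 0^{2} = 0$)
$- 7 Q{\left(g{\left(3 \right)},r \right)} = \left(-7\right) 0 = 0$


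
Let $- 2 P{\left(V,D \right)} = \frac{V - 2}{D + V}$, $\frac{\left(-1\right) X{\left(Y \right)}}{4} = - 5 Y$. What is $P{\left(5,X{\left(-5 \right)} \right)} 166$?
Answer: $\frac{249}{95} \approx 2.6211$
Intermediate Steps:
$X{\left(Y \right)} = 20 Y$ ($X{\left(Y \right)} = - 4 \left(- 5 Y\right) = 20 Y$)
$P{\left(V,D \right)} = - \frac{-2 + V}{2 \left(D + V\right)}$ ($P{\left(V,D \right)} = - \frac{\left(V - 2\right) \frac{1}{D + V}}{2} = - \frac{\left(-2 + V\right) \frac{1}{D + V}}{2} = - \frac{\frac{1}{D + V} \left(-2 + V\right)}{2} = - \frac{-2 + V}{2 \left(D + V\right)}$)
$P{\left(5,X{\left(-5 \right)} \right)} 166 = \frac{1 - \frac{5}{2}}{20 \left(-5\right) + 5} \cdot 166 = \frac{1 - \frac{5}{2}}{-100 + 5} \cdot 166 = \frac{1}{-95} \left(- \frac{3}{2}\right) 166 = \left(- \frac{1}{95}\right) \left(- \frac{3}{2}\right) 166 = \frac{3}{190} \cdot 166 = \frac{249}{95}$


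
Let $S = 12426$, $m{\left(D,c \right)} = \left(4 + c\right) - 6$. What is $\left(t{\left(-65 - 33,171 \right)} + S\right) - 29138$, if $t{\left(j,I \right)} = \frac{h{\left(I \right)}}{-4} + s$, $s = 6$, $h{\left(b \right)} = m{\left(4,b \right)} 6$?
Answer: $- \frac{33919}{2} \approx -16960.0$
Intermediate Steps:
$m{\left(D,c \right)} = -2 + c$ ($m{\left(D,c \right)} = \left(4 + c\right) - 6 = -2 + c$)
$h{\left(b \right)} = -12 + 6 b$ ($h{\left(b \right)} = \left(-2 + b\right) 6 = -12 + 6 b$)
$t{\left(j,I \right)} = 9 - \frac{3 I}{2}$ ($t{\left(j,I \right)} = \frac{-12 + 6 I}{-4} + 6 = \left(-12 + 6 I\right) \left(- \frac{1}{4}\right) + 6 = \left(3 - \frac{3 I}{2}\right) + 6 = 9 - \frac{3 I}{2}$)
$\left(t{\left(-65 - 33,171 \right)} + S\right) - 29138 = \left(\left(9 - \frac{513}{2}\right) + 12426\right) - 29138 = \left(- \frac{495}{2} + 12426\right) - 29138 = \frac{24357}{2} - 29138 = - \frac{33919}{2}$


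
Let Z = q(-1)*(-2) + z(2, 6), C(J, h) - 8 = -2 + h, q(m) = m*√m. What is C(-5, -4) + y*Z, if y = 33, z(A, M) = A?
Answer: 68 + 66*I ≈ 68.0 + 66.0*I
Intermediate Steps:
q(m) = m^(3/2)
C(J, h) = 6 + h (C(J, h) = 8 + (-2 + h) = 6 + h)
Z = 2 + 2*I (Z = (-1)^(3/2)*(-2) + 2 = -I*(-2) + 2 = 2*I + 2 = 2 + 2*I ≈ 2.0 + 2.0*I)
C(-5, -4) + y*Z = (6 - 4) + 33*(2 + 2*I) = 2 + (66 + 66*I) = 68 + 66*I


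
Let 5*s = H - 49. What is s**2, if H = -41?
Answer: 324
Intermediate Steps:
s = -18 (s = (-41 - 49)/5 = (1/5)*(-90) = -18)
s**2 = (-18)**2 = 324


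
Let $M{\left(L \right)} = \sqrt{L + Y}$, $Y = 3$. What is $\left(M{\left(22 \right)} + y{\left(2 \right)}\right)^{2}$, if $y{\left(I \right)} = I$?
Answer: $49$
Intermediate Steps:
$M{\left(L \right)} = \sqrt{3 + L}$ ($M{\left(L \right)} = \sqrt{L + 3} = \sqrt{3 + L}$)
$\left(M{\left(22 \right)} + y{\left(2 \right)}\right)^{2} = \left(\sqrt{3 + 22} + 2\right)^{2} = \left(\sqrt{25} + 2\right)^{2} = \left(5 + 2\right)^{2} = 7^{2} = 49$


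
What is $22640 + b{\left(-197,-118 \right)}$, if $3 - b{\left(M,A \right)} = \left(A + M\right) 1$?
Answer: $22958$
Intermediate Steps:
$b{\left(M,A \right)} = 3 - A - M$ ($b{\left(M,A \right)} = 3 - \left(A + M\right) 1 = 3 - \left(A + M\right) = 3 - A - M$)
$22640 + b{\left(-197,-118 \right)} = 22640 - -318 = 22640 + \left(3 + 118 + 197\right) = 22640 + 318 = 22958$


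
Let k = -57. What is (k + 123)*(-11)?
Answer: -726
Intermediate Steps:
(k + 123)*(-11) = (-57 + 123)*(-11) = 66*(-11) = -726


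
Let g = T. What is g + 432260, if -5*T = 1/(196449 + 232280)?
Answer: 926611987699/2143645 ≈ 4.3226e+5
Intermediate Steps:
T = -1/2143645 (T = -1/(5*(196449 + 232280)) = -⅕/428729 = -⅕*1/428729 = -1/2143645 ≈ -4.6650e-7)
g = -1/2143645 ≈ -4.6650e-7
g + 432260 = -1/2143645 + 432260 = 926611987699/2143645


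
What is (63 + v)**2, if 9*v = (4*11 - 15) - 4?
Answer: 350464/81 ≈ 4326.7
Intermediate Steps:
v = 25/9 (v = ((4*11 - 15) - 4)/9 = ((44 - 15) - 4)/9 = (29 - 4)/9 = (1/9)*25 = 25/9 ≈ 2.7778)
(63 + v)**2 = (63 + 25/9)**2 = (592/9)**2 = 350464/81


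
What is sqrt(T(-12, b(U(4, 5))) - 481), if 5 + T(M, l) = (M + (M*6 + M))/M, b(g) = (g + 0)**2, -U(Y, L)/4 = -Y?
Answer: I*sqrt(478) ≈ 21.863*I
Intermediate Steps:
U(Y, L) = 4*Y (U(Y, L) = -(-4)*Y = 4*Y)
b(g) = g**2
T(M, l) = 3 (T(M, l) = -5 + (M + (M*6 + M))/M = -5 + (M + (6*M + M))/M = -5 + (M + 7*M)/M = -5 + (8*M)/M = -5 + 8 = 3)
sqrt(T(-12, b(U(4, 5))) - 481) = sqrt(3 - 481) = sqrt(-478) = I*sqrt(478)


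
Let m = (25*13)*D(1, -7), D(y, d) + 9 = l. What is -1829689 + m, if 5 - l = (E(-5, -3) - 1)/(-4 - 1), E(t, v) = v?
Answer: -1831249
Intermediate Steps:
l = 21/5 (l = 5 - (-3 - 1)/(-4 - 1) = 5 - (-4)/(-5) = 5 - (-4)*(-1)/5 = 5 - 1*⅘ = 5 - ⅘ = 21/5 ≈ 4.2000)
D(y, d) = -24/5 (D(y, d) = -9 + 21/5 = -24/5)
m = -1560 (m = (25*13)*(-24/5) = 325*(-24/5) = -1560)
-1829689 + m = -1829689 - 1560 = -1831249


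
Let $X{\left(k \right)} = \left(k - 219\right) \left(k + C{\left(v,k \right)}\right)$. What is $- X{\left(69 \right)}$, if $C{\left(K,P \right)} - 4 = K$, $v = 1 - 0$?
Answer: $11100$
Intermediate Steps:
$v = 1$ ($v = 1 + 0 = 1$)
$C{\left(K,P \right)} = 4 + K$
$X{\left(k \right)} = \left(-219 + k\right) \left(5 + k\right)$ ($X{\left(k \right)} = \left(k - 219\right) \left(k + \left(4 + 1\right)\right) = \left(-219 + k\right) \left(k + 5\right) = \left(-219 + k\right) \left(5 + k\right)$)
$- X{\left(69 \right)} = - (-1095 + 69^{2} - 14766) = - (-1095 + 4761 - 14766) = \left(-1\right) \left(-11100\right) = 11100$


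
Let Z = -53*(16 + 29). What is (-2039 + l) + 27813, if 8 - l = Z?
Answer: 28167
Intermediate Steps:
Z = -2385 (Z = -53*45 = -2385)
l = 2393 (l = 8 - 1*(-2385) = 8 + 2385 = 2393)
(-2039 + l) + 27813 = (-2039 + 2393) + 27813 = 354 + 27813 = 28167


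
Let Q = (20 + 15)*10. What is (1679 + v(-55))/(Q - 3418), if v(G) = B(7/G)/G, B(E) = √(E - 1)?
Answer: -1679/3068 + I*√3410/9280700 ≈ -0.54726 + 6.2921e-6*I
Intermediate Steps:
B(E) = √(-1 + E)
Q = 350 (Q = 35*10 = 350)
v(G) = √(-1 + 7/G)/G
(1679 + v(-55))/(Q - 3418) = (1679 + √((7 - 1*(-55))/(-55))/(-55))/(350 - 3418) = (1679 - I*√55*√(7 + 55)/55/55)/(-3068) = (1679 - I*√3410/55/55)*(-1/3068) = (1679 - I*√3410/3025)*(-1/3068) = -1679/3068 + I*√3410/9280700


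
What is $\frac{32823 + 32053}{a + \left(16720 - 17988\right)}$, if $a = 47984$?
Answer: $\frac{16219}{11679} \approx 1.3887$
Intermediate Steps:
$\frac{32823 + 32053}{a + \left(16720 - 17988\right)} = \frac{32823 + 32053}{47984 + \left(16720 - 17988\right)} = \frac{64876}{47984 + \left(16720 - 17988\right)} = \frac{64876}{47984 - 1268} = \frac{64876}{46716} = 64876 \cdot \frac{1}{46716} = \frac{16219}{11679}$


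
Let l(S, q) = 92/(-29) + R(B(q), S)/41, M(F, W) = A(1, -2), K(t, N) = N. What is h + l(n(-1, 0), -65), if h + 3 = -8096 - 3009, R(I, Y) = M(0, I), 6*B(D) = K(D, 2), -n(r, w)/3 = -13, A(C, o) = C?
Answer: -13211155/1189 ≈ -11111.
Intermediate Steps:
M(F, W) = 1
n(r, w) = 39 (n(r, w) = -3*(-13) = 39)
B(D) = 1/3 (B(D) = (1/6)*2 = 1/3)
R(I, Y) = 1
l(S, q) = -3743/1189 (l(S, q) = 92/(-29) + 1/41 = 92*(-1/29) + 1*(1/41) = -92/29 + 1/41 = -3743/1189)
h = -11108 (h = -3 + (-8096 - 3009) = -3 - 11105 = -11108)
h + l(n(-1, 0), -65) = -11108 - 3743/1189 = -13211155/1189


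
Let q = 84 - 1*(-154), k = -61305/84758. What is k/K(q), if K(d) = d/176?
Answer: -2697420/5043101 ≈ -0.53487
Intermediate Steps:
k = -61305/84758 (k = -61305*1/84758 = -61305/84758 ≈ -0.72329)
q = 238 (q = 84 + 154 = 238)
K(d) = d/176 (K(d) = d*(1/176) = d/176)
k/K(q) = -61305/(84758*((1/176)*238)) = -61305/(84758*119/88) = -61305/84758*88/119 = -2697420/5043101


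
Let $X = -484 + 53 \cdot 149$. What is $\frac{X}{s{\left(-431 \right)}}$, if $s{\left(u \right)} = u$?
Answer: $- \frac{7413}{431} \approx -17.2$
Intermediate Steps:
$X = 7413$ ($X = -484 + 7897 = 7413$)
$\frac{X}{s{\left(-431 \right)}} = \frac{7413}{-431} = 7413 \left(- \frac{1}{431}\right) = - \frac{7413}{431}$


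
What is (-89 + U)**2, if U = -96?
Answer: 34225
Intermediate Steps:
(-89 + U)**2 = (-89 - 96)**2 = (-185)**2 = 34225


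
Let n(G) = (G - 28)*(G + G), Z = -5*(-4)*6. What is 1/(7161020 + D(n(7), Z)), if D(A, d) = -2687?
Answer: 1/7158333 ≈ 1.3970e-7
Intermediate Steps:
Z = 120 (Z = 20*6 = 120)
n(G) = 2*G*(-28 + G) (n(G) = (-28 + G)*(2*G) = 2*G*(-28 + G))
1/(7161020 + D(n(7), Z)) = 1/(7161020 - 2687) = 1/7158333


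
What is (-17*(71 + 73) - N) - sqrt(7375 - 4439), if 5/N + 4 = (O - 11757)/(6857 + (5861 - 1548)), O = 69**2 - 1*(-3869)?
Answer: -116975686/47807 - 2*sqrt(734) ≈ -2501.0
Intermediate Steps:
O = 8630 (O = 4761 + 3869 = 8630)
N = -55850/47807 (N = 5/(-4 + (8630 - 11757)/(6857 + (5861 - 1548))) = 5/(-4 - 3127/(6857 + 4313)) = 5/(-4 - 3127/11170) = 5/(-47807/11170) = 5*(-11170/47807) = -55850/47807 ≈ -1.1682)
(-17*(71 + 73) - N) - sqrt(7375 - 4439) = (-17*(71 + 73) - 1*(-55850/47807)) - sqrt(7375 - 4439) = (-17*144 + 55850/47807) - sqrt(2936) = (-2448 + 55850/47807) - 2*sqrt(734) = -116975686/47807 - 2*sqrt(734)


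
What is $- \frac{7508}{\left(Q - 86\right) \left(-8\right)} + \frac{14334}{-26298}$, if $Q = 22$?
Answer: $- \frac{8532683}{561024} \approx -15.209$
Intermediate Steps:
$- \frac{7508}{\left(Q - 86\right) \left(-8\right)} + \frac{14334}{-26298} = - \frac{7508}{\left(22 - 86\right) \left(-8\right)} + \frac{14334}{-26298} = - \frac{7508}{\left(-64\right) \left(-8\right)} + 14334 \left(- \frac{1}{26298}\right) = - \frac{7508}{512} - \frac{2389}{4383} = \left(-7508\right) \frac{1}{512} - \frac{2389}{4383} = - \frac{1877}{128} - \frac{2389}{4383} = - \frac{8532683}{561024}$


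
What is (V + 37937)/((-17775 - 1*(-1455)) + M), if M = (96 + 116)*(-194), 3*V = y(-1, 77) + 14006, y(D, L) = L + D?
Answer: -42631/57448 ≈ -0.74208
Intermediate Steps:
y(D, L) = D + L
V = 4694 (V = ((-1 + 77) + 14006)/3 = (76 + 14006)/3 = (⅓)*14082 = 4694)
M = -41128 (M = 212*(-194) = -41128)
(V + 37937)/((-17775 - 1*(-1455)) + M) = (4694 + 37937)/((-17775 - 1*(-1455)) - 41128) = 42631/((-17775 + 1455) - 41128) = 42631/(-16320 - 41128) = 42631/(-57448) = 42631*(-1/57448) = -42631/57448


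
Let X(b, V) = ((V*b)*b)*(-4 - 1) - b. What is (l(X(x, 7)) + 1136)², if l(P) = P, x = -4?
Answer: 336400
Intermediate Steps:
X(b, V) = -b - 5*V*b² (X(b, V) = (V*b²)*(-5) - b = -5*V*b² - b = -b - 5*V*b²)
(l(X(x, 7)) + 1136)² = (-1*(-4)*(1 + 5*7*(-4)) + 1136)² = (-1*(-4)*(1 - 140) + 1136)² = (-1*(-4)*(-139) + 1136)² = (-556 + 1136)² = 580² = 336400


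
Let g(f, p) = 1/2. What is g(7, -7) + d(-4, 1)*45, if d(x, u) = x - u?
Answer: -449/2 ≈ -224.50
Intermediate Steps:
g(f, p) = ½
g(7, -7) + d(-4, 1)*45 = ½ + (-4 - 1*1)*45 = ½ + (-4 - 1)*45 = ½ - 5*45 = ½ - 225 = -449/2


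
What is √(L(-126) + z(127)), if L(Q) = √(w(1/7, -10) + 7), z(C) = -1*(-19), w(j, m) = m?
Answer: √(19 + I*√3) ≈ 4.3634 + 0.19847*I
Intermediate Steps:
z(C) = 19
L(Q) = I*√3 (L(Q) = √(-10 + 7) = √(-3) = I*√3)
√(L(-126) + z(127)) = √(I*√3 + 19) = √(19 + I*√3)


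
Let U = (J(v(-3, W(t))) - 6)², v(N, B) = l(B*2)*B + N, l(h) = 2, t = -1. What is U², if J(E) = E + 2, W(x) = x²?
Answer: 625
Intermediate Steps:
v(N, B) = N + 2*B (v(N, B) = 2*B + N = N + 2*B)
J(E) = 2 + E
U = 25 (U = ((2 + (-3 + 2*(-1)²)) - 6)² = ((2 + (-3 + 2*1)) - 6)² = ((2 + (-3 + 2)) - 6)² = ((2 - 1) - 6)² = (1 - 6)² = (-5)² = 25)
U² = 25² = 625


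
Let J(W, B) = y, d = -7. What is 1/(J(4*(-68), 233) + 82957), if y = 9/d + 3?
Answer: 7/580711 ≈ 1.2054e-5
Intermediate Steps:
y = 12/7 (y = 9/(-7) + 3 = 9*(-⅐) + 3 = -9/7 + 3 = 12/7 ≈ 1.7143)
J(W, B) = 12/7
1/(J(4*(-68), 233) + 82957) = 1/(12/7 + 82957) = 1/(580711/7) = 7/580711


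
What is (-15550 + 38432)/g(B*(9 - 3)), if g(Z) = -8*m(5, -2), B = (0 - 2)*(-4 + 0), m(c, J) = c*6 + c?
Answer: -11441/140 ≈ -81.721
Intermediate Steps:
m(c, J) = 7*c (m(c, J) = 6*c + c = 7*c)
B = 8 (B = -2*(-4) = 8)
g(Z) = -280 (g(Z) = -56*5 = -8*35 = -280)
(-15550 + 38432)/g(B*(9 - 3)) = (-15550 + 38432)/(-280) = 22882*(-1/280) = -11441/140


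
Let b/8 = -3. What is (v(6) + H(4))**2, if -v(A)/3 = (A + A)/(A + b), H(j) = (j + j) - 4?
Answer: 36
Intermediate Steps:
H(j) = -4 + 2*j (H(j) = 2*j - 4 = -4 + 2*j)
b = -24 (b = 8*(-3) = -24)
v(A) = -6*A/(-24 + A) (v(A) = -3*(A + A)/(A - 24) = -3*2*A/(-24 + A) = -6*A/(-24 + A))
(v(6) + H(4))**2 = (-6*6/(-24 + 6) + (-4 + 2*4))**2 = (-6*6/(-18) + (-4 + 8))**2 = (-6*6*(-1/18) + 4)**2 = (2 + 4)**2 = 6**2 = 36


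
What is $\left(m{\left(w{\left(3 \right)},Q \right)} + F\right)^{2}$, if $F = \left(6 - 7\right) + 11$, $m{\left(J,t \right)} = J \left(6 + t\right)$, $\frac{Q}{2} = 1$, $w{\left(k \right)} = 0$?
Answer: $100$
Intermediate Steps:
$Q = 2$ ($Q = 2 \cdot 1 = 2$)
$F = 10$ ($F = \left(6 - 7\right) + 11 = -1 + 11 = 10$)
$\left(m{\left(w{\left(3 \right)},Q \right)} + F\right)^{2} = \left(0 \left(6 + 2\right) + 10\right)^{2} = \left(0 \cdot 8 + 10\right)^{2} = \left(0 + 10\right)^{2} = 10^{2} = 100$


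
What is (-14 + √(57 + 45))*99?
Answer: -1386 + 99*√102 ≈ -386.15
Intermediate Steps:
(-14 + √(57 + 45))*99 = (-14 + √102)*99 = -1386 + 99*√102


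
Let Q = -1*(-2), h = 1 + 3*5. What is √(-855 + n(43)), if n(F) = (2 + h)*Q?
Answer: 3*I*√91 ≈ 28.618*I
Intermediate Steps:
h = 16 (h = 1 + 15 = 16)
Q = 2
n(F) = 36 (n(F) = (2 + 16)*2 = 18*2 = 36)
√(-855 + n(43)) = √(-855 + 36) = √(-819) = 3*I*√91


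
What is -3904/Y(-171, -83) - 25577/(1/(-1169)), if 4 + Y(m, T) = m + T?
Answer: 3857039129/129 ≈ 2.9900e+7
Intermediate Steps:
Y(m, T) = -4 + T + m (Y(m, T) = -4 + (m + T) = -4 + (T + m) = -4 + T + m)
-3904/Y(-171, -83) - 25577/(1/(-1169)) = -3904/(-4 - 83 - 171) - 25577/(1/(-1169)) = -3904/(-258) - 25577/(-1/1169) = -3904*(-1/258) - 25577*(-1169) = 1952/129 + 29899513 = 3857039129/129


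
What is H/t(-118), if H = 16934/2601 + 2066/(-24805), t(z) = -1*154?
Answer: -29619586/709695855 ≈ -0.041736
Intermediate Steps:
t(z) = -154
H = 414674204/64517805 (H = 16934*(1/2601) + 2066*(-1/24805) = 16934/2601 - 2066/24805 = 414674204/64517805 ≈ 6.4273)
H/t(-118) = (414674204/64517805)/(-154) = (414674204/64517805)*(-1/154) = -29619586/709695855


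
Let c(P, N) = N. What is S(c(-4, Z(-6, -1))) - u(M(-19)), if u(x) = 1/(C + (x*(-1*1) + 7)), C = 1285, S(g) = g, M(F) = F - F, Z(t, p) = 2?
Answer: 2583/1292 ≈ 1.9992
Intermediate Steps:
M(F) = 0
u(x) = 1/(1292 - x) (u(x) = 1/(1285 + (x*(-1*1) + 7)) = 1/(1285 + (x*(-1) + 7)) = 1/(1285 + (-x + 7)) = 1/(1285 + (7 - x)) = 1/(1292 - x))
S(c(-4, Z(-6, -1))) - u(M(-19)) = 2 - 1/(1292 - 1*0) = 2 - 1/(1292 + 0) = 2 - 1/1292 = 2583/1292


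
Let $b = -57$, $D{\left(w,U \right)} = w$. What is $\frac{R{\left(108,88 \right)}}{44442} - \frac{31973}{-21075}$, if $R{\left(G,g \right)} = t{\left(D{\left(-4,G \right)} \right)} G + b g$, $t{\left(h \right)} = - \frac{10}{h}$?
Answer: $\frac{73384562}{52034175} \approx 1.4103$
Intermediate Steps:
$R{\left(G,g \right)} = - 57 g + \frac{5 G}{2}$ ($R{\left(G,g \right)} = - \frac{10}{-4} G - 57 g = \left(-10\right) \left(- \frac{1}{4}\right) G - 57 g = \frac{5 G}{2} - 57 g = - 57 g + \frac{5 G}{2}$)
$\frac{R{\left(108,88 \right)}}{44442} - \frac{31973}{-21075} = \frac{\left(-57\right) 88 + \frac{5}{2} \cdot 108}{44442} - \frac{31973}{-21075} = \left(-5016 + 270\right) \frac{1}{44442} - - \frac{31973}{21075} = \left(-4746\right) \frac{1}{44442} + \frac{31973}{21075} = - \frac{791}{7407} + \frac{31973}{21075} = \frac{73384562}{52034175}$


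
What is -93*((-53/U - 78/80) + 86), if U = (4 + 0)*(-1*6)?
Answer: -81127/10 ≈ -8112.7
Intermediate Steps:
U = -24 (U = 4*(-6) = -24)
-93*((-53/U - 78/80) + 86) = -93*((-53/(-24) - 78/80) + 86) = -93*((-53*(-1/24) - 78*1/80) + 86) = -93*((53/24 - 39/40) + 86) = -93*(37/30 + 86) = -93*2617/30 = -81127/10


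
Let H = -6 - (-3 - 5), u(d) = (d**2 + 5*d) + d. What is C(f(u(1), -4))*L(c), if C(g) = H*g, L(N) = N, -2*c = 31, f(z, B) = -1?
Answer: 31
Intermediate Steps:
u(d) = d**2 + 6*d
c = -31/2 (c = -1/2*31 = -31/2 ≈ -15.500)
H = 2 (H = -6 - 1*(-8) = -6 + 8 = 2)
C(g) = 2*g
C(f(u(1), -4))*L(c) = (2*(-1))*(-31/2) = -2*(-31/2) = 31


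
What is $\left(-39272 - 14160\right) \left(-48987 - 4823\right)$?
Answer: $2875175920$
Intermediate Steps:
$\left(-39272 - 14160\right) \left(-48987 - 4823\right) = \left(-53432\right) \left(-53810\right) = 2875175920$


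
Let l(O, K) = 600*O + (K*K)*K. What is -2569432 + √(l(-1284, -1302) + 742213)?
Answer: -2569432 + I*√2207183795 ≈ -2.5694e+6 + 46981.0*I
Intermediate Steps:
l(O, K) = K³ + 600*O (l(O, K) = 600*O + K²*K = 600*O + K³ = K³ + 600*O)
-2569432 + √(l(-1284, -1302) + 742213) = -2569432 + √(((-1302)³ + 600*(-1284)) + 742213) = -2569432 + √((-2207155608 - 770400) + 742213) = -2569432 + √(-2207926008 + 742213) = -2569432 + √(-2207183795) = -2569432 + I*√2207183795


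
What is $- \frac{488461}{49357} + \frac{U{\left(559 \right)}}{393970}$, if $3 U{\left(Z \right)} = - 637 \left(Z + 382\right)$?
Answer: $- \frac{606902365379}{58335531870} \approx -10.404$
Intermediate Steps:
$U{\left(Z \right)} = - \frac{243334}{3} - \frac{637 Z}{3}$ ($U{\left(Z \right)} = \frac{\left(-637\right) \left(Z + 382\right)}{3} = \frac{\left(-637\right) \left(382 + Z\right)}{3} = \frac{-243334 - 637 Z}{3} = - \frac{243334}{3} - \frac{637 Z}{3}$)
$- \frac{488461}{49357} + \frac{U{\left(559 \right)}}{393970} = - \frac{488461}{49357} + \frac{- \frac{243334}{3} - \frac{356083}{3}}{393970} = \left(-488461\right) \frac{1}{49357} + \left(- \frac{243334}{3} - \frac{356083}{3}\right) \frac{1}{393970} = - \frac{488461}{49357} - \frac{599417}{1181910} = - \frac{606902365379}{58335531870}$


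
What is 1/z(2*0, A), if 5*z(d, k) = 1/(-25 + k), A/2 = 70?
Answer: 575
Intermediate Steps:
A = 140 (A = 2*70 = 140)
z(d, k) = 1/(5*(-25 + k))
1/z(2*0, A) = 1/(1/(5*(-25 + 140))) = 1/((⅕)/115) = 1/((⅕)*(1/115)) = 1/(1/575) = 575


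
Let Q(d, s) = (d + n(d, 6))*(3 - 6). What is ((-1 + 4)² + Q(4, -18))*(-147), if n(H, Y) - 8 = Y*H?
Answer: 14553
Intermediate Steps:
n(H, Y) = 8 + H*Y (n(H, Y) = 8 + Y*H = 8 + H*Y)
Q(d, s) = -24 - 21*d (Q(d, s) = (d + (8 + d*6))*(3 - 6) = (d + (8 + 6*d))*(-3) = (8 + 7*d)*(-3) = -24 - 21*d)
((-1 + 4)² + Q(4, -18))*(-147) = ((-1 + 4)² + (-24 - 21*4))*(-147) = (3² + (-24 - 84))*(-147) = (9 - 108)*(-147) = -99*(-147) = 14553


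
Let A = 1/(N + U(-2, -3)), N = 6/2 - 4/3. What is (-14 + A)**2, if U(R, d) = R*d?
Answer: 101761/529 ≈ 192.36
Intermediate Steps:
N = 5/3 (N = 6*(1/2) - 4*1/3 = 3 - 4/3 = 5/3 ≈ 1.6667)
A = 3/23 (A = 1/(5/3 - 2*(-3)) = 1/(5/3 + 6) = 1/(23/3) = 3/23 ≈ 0.13043)
(-14 + A)**2 = (-14 + 3/23)**2 = (-319/23)**2 = 101761/529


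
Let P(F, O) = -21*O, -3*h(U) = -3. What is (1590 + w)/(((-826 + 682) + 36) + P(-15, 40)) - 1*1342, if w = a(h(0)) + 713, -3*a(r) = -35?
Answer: -955898/711 ≈ -1344.4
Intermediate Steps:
h(U) = 1 (h(U) = -⅓*(-3) = 1)
a(r) = 35/3 (a(r) = -⅓*(-35) = 35/3)
w = 2174/3 (w = 35/3 + 713 = 2174/3 ≈ 724.67)
(1590 + w)/(((-826 + 682) + 36) + P(-15, 40)) - 1*1342 = (1590 + 2174/3)/(((-826 + 682) + 36) - 21*40) - 1*1342 = 6944/(3*((-144 + 36) - 840)) - 1342 = 6944/(3*(-108 - 840)) - 1342 = (6944/3)/(-948) - 1342 = (6944/3)*(-1/948) - 1342 = -1736/711 - 1342 = -955898/711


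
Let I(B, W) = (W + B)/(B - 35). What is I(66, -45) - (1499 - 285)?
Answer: -37613/31 ≈ -1213.3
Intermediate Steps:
I(B, W) = (B + W)/(-35 + B)
I(66, -45) - (1499 - 285) = (66 - 45)/(-35 + 66) - (1499 - 285) = 21/31 - 1*1214 = (1/31)*21 - 1214 = 21/31 - 1214 = -37613/31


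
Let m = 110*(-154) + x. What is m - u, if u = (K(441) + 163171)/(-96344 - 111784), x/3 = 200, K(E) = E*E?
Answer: -850113467/52032 ≈ -16338.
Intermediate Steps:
K(E) = E²
x = 600 (x = 3*200 = 600)
u = -89413/52032 (u = (441² + 163171)/(-96344 - 111784) = (194481 + 163171)/(-208128) = 357652*(-1/208128) = -89413/52032 ≈ -1.7184)
m = -16340 (m = 110*(-154) + 600 = -16940 + 600 = -16340)
m - u = -16340 - 1*(-89413/52032) = -16340 + 89413/52032 = -850113467/52032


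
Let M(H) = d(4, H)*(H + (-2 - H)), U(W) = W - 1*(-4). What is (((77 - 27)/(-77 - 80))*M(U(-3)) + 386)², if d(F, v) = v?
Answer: 3684732804/24649 ≈ 1.4949e+5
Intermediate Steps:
U(W) = 4 + W (U(W) = W + 4 = 4 + W)
M(H) = -2*H (M(H) = H*(H + (-2 - H)) = H*(-2) = -2*H)
(((77 - 27)/(-77 - 80))*M(U(-3)) + 386)² = (((77 - 27)/(-77 - 80))*(-2*(4 - 3)) + 386)² = ((50/(-157))*(-2*1) + 386)² = ((50*(-1/157))*(-2) + 386)² = (-50/157*(-2) + 386)² = (100/157 + 386)² = (60702/157)² = 3684732804/24649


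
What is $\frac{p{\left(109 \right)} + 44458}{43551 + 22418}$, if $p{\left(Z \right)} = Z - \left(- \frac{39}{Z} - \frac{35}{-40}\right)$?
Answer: $\frac{947853}{1403048} \approx 0.67557$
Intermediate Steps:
$p{\left(Z \right)} = - \frac{7}{8} + Z + \frac{39}{Z}$ ($p{\left(Z \right)} = Z - \left(- \frac{39}{Z} - - \frac{7}{8}\right) = Z - \left(- \frac{39}{Z} + \frac{7}{8}\right) = Z - \left(\frac{7}{8} - \frac{39}{Z}\right) = - \frac{7}{8} + Z + \frac{39}{Z}$)
$\frac{p{\left(109 \right)} + 44458}{43551 + 22418} = \frac{\left(- \frac{7}{8} + 109 + \frac{39}{109}\right) + 44458}{43551 + 22418} = \frac{\left(- \frac{7}{8} + 109 + 39 \cdot \frac{1}{109}\right) + 44458}{65969} = \left(\left(- \frac{7}{8} + 109 + \frac{39}{109}\right) + 44458\right) \frac{1}{65969} = \left(\frac{94597}{872} + 44458\right) \frac{1}{65969} = \frac{38861973}{872} \cdot \frac{1}{65969} = \frac{947853}{1403048}$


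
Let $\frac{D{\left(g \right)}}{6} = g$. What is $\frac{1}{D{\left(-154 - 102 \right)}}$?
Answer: $- \frac{1}{1536} \approx -0.00065104$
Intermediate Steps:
$D{\left(g \right)} = 6 g$
$\frac{1}{D{\left(-154 - 102 \right)}} = \frac{1}{6 \left(-154 - 102\right)} = \frac{1}{6 \left(-256\right)} = \frac{1}{-1536} = - \frac{1}{1536}$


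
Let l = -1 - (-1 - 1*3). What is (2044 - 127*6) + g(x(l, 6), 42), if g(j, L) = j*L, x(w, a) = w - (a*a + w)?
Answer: -230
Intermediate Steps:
l = 3 (l = -1 - (-1 - 3) = -1 - 1*(-4) = -1 + 4 = 3)
x(w, a) = -a² (x(w, a) = w - (a² + w) = w - (w + a²) = w + (-w - a²) = -a²)
g(j, L) = L*j
(2044 - 127*6) + g(x(l, 6), 42) = (2044 - 127*6) + 42*(-1*6²) = (2044 - 762) + 42*(-1*36) = 1282 + 42*(-36) = 1282 - 1512 = -230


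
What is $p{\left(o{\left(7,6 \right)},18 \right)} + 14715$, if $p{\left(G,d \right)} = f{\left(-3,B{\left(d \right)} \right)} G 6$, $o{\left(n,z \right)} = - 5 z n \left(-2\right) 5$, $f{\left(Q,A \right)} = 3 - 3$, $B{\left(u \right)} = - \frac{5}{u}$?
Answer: $14715$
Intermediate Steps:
$f{\left(Q,A \right)} = 0$ ($f{\left(Q,A \right)} = 3 - 3 = 0$)
$o{\left(n,z \right)} = 50 n z$ ($o{\left(n,z \right)} = - 5 n z \left(-2\right) 5 = 10 n z 5 = 50 n z$)
$p{\left(G,d \right)} = 0$ ($p{\left(G,d \right)} = 0 G 6 = 0 \cdot 6 = 0$)
$p{\left(o{\left(7,6 \right)},18 \right)} + 14715 = 0 + 14715 = 14715$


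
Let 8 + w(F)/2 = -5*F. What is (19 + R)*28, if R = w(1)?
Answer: -196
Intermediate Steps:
w(F) = -16 - 10*F (w(F) = -16 + 2*(-5*F) = -16 - 10*F)
R = -26 (R = -16 - 10*1 = -16 - 10 = -26)
(19 + R)*28 = (19 - 26)*28 = -7*28 = -196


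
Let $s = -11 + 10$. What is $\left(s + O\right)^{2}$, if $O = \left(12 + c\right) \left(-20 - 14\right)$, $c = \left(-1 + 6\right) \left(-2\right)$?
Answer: $4761$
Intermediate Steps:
$c = -10$ ($c = 5 \left(-2\right) = -10$)
$s = -1$
$O = -68$ ($O = \left(12 - 10\right) \left(-20 - 14\right) = 2 \left(-20 - 14\right) = 2 \left(-34\right) = -68$)
$\left(s + O\right)^{2} = \left(-1 - 68\right)^{2} = \left(-69\right)^{2} = 4761$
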